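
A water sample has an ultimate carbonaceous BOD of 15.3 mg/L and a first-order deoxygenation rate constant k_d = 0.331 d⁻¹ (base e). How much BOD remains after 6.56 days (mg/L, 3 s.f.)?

L ≈ 1.74 mg/L

L_t = L₀ e^(−k_d t) = 15.3 × e^(−0.331×6.56) = 15.3 × 0.1140 = 1.745 mg/L.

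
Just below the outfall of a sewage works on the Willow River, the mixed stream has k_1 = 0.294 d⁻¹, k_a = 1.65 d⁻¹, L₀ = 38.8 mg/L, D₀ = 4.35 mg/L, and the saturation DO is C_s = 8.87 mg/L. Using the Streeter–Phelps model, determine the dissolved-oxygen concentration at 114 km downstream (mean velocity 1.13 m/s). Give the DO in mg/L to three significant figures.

Travel time t = x/v = 114 km / (1.13 m/s) = 114000 m / 1.13 m/s = 100900 s = 1.168 d.
k_1 L₀/(k_a−k_1) = 0.294×38.8/(1.65−0.294) = 11.41/1.356 = 8.412 mg/L.
e^(−k_1 t) = e^(−0.294×1.168) = 0.7094; e^(−k_a t) = e^(−1.65×1.168) = 0.1456.
D = 8.412 × (0.7094 − 0.1456) + 4.35 × 0.1456 = 4.743 + 0.6335 = 5.376 mg/L.
DO = C_s − D = 8.87 − 5.376 = 3.494 mg/L.

DO ≈ 3.49 mg/L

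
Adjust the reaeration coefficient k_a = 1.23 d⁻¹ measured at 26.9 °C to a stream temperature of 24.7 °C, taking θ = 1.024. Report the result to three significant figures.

k_a(T₂) = k_a(T₁) · θ^(T₂−T₁) = 1.23 × 1.024^(24.7−26.9)
= 1.23 × 1.024^-2.20 = 1.23 × 0.9492 = 1.167 d⁻¹.

k_a ≈ 1.17 d⁻¹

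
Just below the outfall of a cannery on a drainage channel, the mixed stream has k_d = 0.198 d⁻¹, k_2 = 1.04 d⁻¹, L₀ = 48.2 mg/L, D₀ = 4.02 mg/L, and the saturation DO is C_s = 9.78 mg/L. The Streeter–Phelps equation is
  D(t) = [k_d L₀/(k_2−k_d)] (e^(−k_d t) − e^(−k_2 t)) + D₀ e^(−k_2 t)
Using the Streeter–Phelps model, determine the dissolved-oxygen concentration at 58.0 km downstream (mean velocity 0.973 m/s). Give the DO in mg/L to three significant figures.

DO ≈ 3.46 mg/L

Travel time t = x/v = 58.0 km / (0.973 m/s) = 58000 m / 0.973 m/s = 59610 s = 0.6899 d.
k_d L₀/(k_2−k_d) = 0.198×48.2/(1.04−0.198) = 9.544/0.8420 = 11.33 mg/L.
e^(−k_d t) = e^(−0.198×0.6899) = 0.8723; e^(−k_2 t) = e^(−1.04×0.6899) = 0.4880.
D = 11.33 × (0.8723 − 0.4880) + 4.02 × 0.4880 = 4.356 + 1.962 = 6.318 mg/L.
DO = C_s − D = 9.78 − 6.318 = 3.462 mg/L.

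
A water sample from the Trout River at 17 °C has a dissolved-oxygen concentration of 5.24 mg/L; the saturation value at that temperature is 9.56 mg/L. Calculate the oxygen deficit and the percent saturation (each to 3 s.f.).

D = C_s − C = 9.56 − 5.24 = 4.32 mg/L.
% saturation = 5.24/9.56 × 100 = 54.8 %.

D ≈ 4.32 mg/L; 54.8 % saturation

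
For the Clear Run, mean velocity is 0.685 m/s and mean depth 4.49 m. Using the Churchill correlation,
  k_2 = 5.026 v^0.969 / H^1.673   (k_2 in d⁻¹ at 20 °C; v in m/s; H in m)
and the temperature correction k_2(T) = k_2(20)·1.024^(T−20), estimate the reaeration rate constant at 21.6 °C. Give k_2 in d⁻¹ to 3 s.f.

k_2 ≈ 0.293 d⁻¹

k_2(20) = 5.026 × 0.685^0.969 / 4.49^1.673 = 5.026 × 0.6931 / 12.34 = 0.2824 d⁻¹.
k_2(21.6) = 0.2824 × 1.024^(21.6−20) = 0.2824 × 1.039 = 0.2933 d⁻¹.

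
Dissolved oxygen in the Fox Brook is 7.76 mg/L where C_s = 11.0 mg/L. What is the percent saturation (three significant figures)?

% saturation = C/C_s × 100 = 7.76/11.0 × 100 = 70.5 %.

70.5 % saturation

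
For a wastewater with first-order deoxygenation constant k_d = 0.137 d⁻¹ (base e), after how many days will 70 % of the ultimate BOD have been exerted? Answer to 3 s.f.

t ≈ 8.79 d

y/L₀ = 1 − e^(−k_d t) = 0.70 ⇒ e^(−k_d t) = 0.300
t = −ln(0.300) / 0.137 = 1.204 / 0.137 = 8.788 d.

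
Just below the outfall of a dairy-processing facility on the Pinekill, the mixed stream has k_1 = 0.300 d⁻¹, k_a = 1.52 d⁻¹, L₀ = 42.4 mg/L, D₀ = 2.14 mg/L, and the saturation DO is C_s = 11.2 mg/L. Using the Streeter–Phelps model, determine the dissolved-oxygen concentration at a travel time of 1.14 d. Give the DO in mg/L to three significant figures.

DO ≈ 5.26 mg/L

k_1 L₀/(k_a−k_1) = 0.300×42.4/(1.52−0.300) = 12.72/1.220 = 10.43 mg/L.
e^(−k_1 t) = e^(−0.300×1.140) = 0.7103; e^(−k_a t) = e^(−1.52×1.140) = 0.1768.
D = 10.43 × (0.7103 − 0.1768) + 2.14 × 0.1768 = 5.563 + 0.3783 = 5.941 mg/L.
DO = C_s − D = 11.2 − 5.941 = 5.259 mg/L.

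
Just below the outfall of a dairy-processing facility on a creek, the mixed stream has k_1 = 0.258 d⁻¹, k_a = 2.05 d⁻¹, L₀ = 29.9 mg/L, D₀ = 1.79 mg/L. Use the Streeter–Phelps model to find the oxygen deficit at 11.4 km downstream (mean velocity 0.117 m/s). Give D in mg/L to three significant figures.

Travel time t = x/v = 11.4 km / (0.117 m/s) = 11400 m / 0.117 m/s = 97440 s = 1.128 d.
k_1 L₀/(k_a−k_1) = 0.258×29.9/(2.05−0.258) = 7.714/1.792 = 4.305 mg/L.
e^(−k_1 t) = e^(−0.258×1.128) = 0.7475; e^(−k_a t) = e^(−2.05×1.128) = 0.09908.
D = 4.305 × (0.7475 − 0.09908) + 1.79 × 0.09908 = 2.792 + 0.1773 = 2.969 mg/L.

D ≈ 2.97 mg/L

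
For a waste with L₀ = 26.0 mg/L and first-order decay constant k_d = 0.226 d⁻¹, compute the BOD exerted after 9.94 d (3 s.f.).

y_t = L₀(1 − e^(−k_d t)) = 26.0 × (1 − e^(−0.226×9.94))
= 26.0 × (1 − 0.1058) = 26.0 × 0.8942 = 23.25 mg/L.

y ≈ 23.2 mg/L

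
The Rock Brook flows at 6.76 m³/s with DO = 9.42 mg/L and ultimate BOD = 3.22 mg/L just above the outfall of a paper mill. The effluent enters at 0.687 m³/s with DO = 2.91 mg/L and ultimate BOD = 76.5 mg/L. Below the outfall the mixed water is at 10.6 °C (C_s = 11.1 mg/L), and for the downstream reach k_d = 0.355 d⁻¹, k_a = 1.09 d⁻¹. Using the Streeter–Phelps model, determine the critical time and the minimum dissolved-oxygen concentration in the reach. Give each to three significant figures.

t_c ≈ 0.654 d; minimum DO ≈ 8.52 mg/L

Mixed DO = (6.76×9.42 + 0.687×2.91)/(6.76+0.687) = 65.68/7.447 = 8.819 mg/L.
Mixed L₀ = (6.76×3.22 + 0.687×76.5)/(7.447) = 74.32/7.447 = 9.980 mg/L.
Initial deficit D₀ = C_s − DO₀ = 11.1 − 8.819 = 2.281 mg/L.
t_c = (1/0.7350) ln[(1.09/0.355)(1 − 2.281×0.7350/(0.355×9.980))] = 1.361 × ln(1.618) = 0.6545 d.
D_c = (0.355/1.09) × 9.980 × e^(−0.355×0.6545) = 0.3257 × 9.980 × 0.7927 = 2.577 mg/L.
Minimum DO = 11.1 − 2.577 = 8.523 mg/L.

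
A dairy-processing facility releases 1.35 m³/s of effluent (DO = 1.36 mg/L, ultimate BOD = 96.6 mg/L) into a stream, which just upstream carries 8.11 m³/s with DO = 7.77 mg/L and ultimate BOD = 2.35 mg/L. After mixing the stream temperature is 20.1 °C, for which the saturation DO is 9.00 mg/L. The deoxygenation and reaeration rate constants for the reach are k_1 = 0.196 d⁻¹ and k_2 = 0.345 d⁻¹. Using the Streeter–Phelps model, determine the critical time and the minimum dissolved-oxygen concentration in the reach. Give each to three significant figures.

t_c ≈ 3.06 d; minimum DO ≈ 4.08 mg/L

Mixed DO = (8.11×7.77 + 1.35×1.36)/(8.11+1.35) = 64.85/9.460 = 6.855 mg/L.
Mixed L₀ = (8.11×2.35 + 1.35×96.6)/(9.460) = 149.5/9.460 = 15.80 mg/L.
Initial deficit D₀ = C_s − DO₀ = 9.00 − 6.855 = 2.145 mg/L.
t_c = (1/0.1490) ln[(0.345/0.196)(1 − 2.145×0.1490/(0.196×15.80))] = 6.711 × ln(1.579) = 3.064 d.
D_c = (0.196/0.345) × 15.80 × e^(−0.196×3.064) = 0.5681 × 15.80 × 0.5485 = 4.924 mg/L.
Minimum DO = 9.00 − 4.924 = 4.076 mg/L.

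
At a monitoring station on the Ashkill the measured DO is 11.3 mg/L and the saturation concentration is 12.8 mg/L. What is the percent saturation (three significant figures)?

% saturation = C/C_s × 100 = 11.3/12.8 × 100 = 88.3 %.

88.3 % saturation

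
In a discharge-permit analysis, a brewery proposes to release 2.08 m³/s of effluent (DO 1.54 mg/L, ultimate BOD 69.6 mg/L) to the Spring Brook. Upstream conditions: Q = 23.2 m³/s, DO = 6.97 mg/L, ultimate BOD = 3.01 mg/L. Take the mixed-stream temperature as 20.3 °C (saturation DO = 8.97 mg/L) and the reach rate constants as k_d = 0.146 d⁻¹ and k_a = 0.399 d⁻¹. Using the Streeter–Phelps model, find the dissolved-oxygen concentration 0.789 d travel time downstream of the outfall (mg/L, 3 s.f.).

DO ≈ 6.39 mg/L

Mixed DO = (23.2×6.97 + 2.08×1.54)/(23.2+2.08) = 164.9/25.28 = 6.523 mg/L.
Mixed L₀ = (23.2×3.01 + 2.08×69.6)/(25.28) = 214.6/25.28 = 8.489 mg/L.
Initial deficit D₀ = C_s − DO₀ = 8.97 − 6.523 = 2.447 mg/L.
D(0.789) = [0.146×8.489/(0.399−0.146)](e^(−0.146×0.789) − e^(−0.399×0.789)) + 2.447 e^(−0.399×0.789)
= 4.899 × (0.8912 − 0.7299) + 2.447 × 0.7299 = 2.576 mg/L.
DO = 8.97 − 2.576 = 6.394 mg/L.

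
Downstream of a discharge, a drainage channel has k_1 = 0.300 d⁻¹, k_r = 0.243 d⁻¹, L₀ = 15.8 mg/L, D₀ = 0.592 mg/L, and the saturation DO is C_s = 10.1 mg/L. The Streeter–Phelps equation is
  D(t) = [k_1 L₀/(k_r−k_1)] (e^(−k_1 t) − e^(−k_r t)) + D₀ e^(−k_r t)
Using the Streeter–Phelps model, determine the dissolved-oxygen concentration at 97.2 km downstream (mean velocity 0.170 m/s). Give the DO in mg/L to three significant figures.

Travel time t = x/v = 97.2 km / (0.170 m/s) = 97200 m / 0.170 m/s = 571800 s = 6.618 d.
k_1 L₀/(k_r−k_1) = 0.300×15.8/(0.243−0.300) = 4.740/-0.05700 = -83.16 mg/L.
e^(−k_1 t) = e^(−0.300×6.618) = 0.1373; e^(−k_r t) = e^(−0.243×6.618) = 0.2003.
D = -83.16 × (0.1373 − 0.2003) + 0.592 × 0.2003 = 5.233 + 0.1186 = 5.352 mg/L.
DO = C_s − D = 10.1 − 5.352 = 4.748 mg/L.

DO ≈ 4.75 mg/L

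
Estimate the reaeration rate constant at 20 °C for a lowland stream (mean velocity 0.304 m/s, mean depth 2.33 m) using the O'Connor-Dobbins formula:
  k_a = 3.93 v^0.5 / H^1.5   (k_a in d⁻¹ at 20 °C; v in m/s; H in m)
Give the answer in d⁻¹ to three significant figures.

k_a ≈ 0.609 d⁻¹

k_a = 3.93 × 0.304^0.5 / 2.33^1.5 = 3.93 × 0.5514 / 3.557 = 0.6092 d⁻¹.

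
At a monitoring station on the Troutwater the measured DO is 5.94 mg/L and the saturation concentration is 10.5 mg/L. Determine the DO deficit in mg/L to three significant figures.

D ≈ 4.56 mg/L

D = C_s − C = 10.5 − 5.94 = 4.56 mg/L.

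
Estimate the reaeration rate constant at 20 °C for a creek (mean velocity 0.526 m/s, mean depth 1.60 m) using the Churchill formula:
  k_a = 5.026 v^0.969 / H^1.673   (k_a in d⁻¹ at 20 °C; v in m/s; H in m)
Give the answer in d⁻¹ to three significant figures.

k_a = 5.026 × 0.526^0.969 / 1.60^1.673 = 5.026 × 0.5366 / 2.195 = 1.228 d⁻¹.

k_a ≈ 1.23 d⁻¹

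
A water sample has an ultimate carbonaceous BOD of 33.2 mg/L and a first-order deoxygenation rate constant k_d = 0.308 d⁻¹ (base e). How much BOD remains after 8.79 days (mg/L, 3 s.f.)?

L_t = L₀ e^(−k_d t) = 33.2 × e^(−0.308×8.79) = 33.2 × 0.06672 = 2.215 mg/L.

L ≈ 2.21 mg/L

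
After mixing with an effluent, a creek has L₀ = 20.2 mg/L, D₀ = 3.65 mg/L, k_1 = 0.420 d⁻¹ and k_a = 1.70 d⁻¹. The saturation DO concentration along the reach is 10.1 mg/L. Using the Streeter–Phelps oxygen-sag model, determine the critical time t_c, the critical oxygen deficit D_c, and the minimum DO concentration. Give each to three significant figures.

t_c ≈ 0.467 d; D_c ≈ 4.10 mg/L; min DO ≈ 6.00 mg/L

At the critical point dD/dt = 0, so k_1 L₀ e^(−k_1 t) = k_a D. Substituting D(t) from the Streeter–Phelps equation and solving for t gives
t_c = ln[(k_a/k_1)(1 − D₀(k_a−k_1)/(k_1 L₀))] / (k_a−k_1).
Here k_a−k_1 = 1.280 d⁻¹ and 1 − D₀(k_a−k_1)/(k_1 L₀) = 1 − 3.65×1.280/(0.420×20.2) = 0.4493, so
t_c = ln(4.048 × 0.4493) / 1.280 = 0.5981 / 1.280 = 0.4673 d.
D_c = (k_1/k_a) L₀ e^(−k_1 t_c) = (0.420/1.70) × 20.2 × e^(−0.420×0.4673) = 0.2471 × 20.2 × 0.8218 = 4.101 mg/L.
Minimum DO = C_s − D_c = 10.1 − 4.101 = 5.999 mg/L.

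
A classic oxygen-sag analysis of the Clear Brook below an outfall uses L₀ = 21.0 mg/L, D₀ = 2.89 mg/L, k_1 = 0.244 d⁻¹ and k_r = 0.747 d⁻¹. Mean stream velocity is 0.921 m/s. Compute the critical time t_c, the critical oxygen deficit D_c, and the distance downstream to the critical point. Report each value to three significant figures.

t_c ≈ 1.56 d; D_c ≈ 4.69 mg/L; x_c ≈ 124 km

t_c = [1/(k_r−k_1)] ln[(k_r/k_1)(1 − D₀(k_r−k_1)/(k_1 L₀))]
= [1/(0.747−0.244)] ln[(0.747/0.244)(1 − 2.89×0.5030/(0.244×21.0))]
= (1/0.5030) ln[3.061 × 0.7163] = 1.988 × ln(2.193) = 1.988 × 0.7852 = 1.561 d.
L(t_c) = L₀ e^(−k_1 t_c) = 21.0 × 0.6832 = 14.35 mg/L, and at the critical point k_r D_c = k_1 L, so D_c = (0.244/0.747) × 14.35 = 4.687 mg/L.
x_c = v t_c = 0.921 m/s × 1.561 d × 86400 s/d = 124200 m ≈ 124 km.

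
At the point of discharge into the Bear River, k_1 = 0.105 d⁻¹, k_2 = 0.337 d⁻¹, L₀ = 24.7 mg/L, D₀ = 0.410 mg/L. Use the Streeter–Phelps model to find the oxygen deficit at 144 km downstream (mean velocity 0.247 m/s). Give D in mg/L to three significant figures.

D ≈ 4.40 mg/L

Travel time t = x/v = 144 km / (0.247 m/s) = 144000 m / 0.247 m/s = 583000 s = 6.748 d.
k_1 L₀/(k_2−k_1) = 0.105×24.7/(0.337−0.105) = 2.593/0.2320 = 11.18 mg/L.
e^(−k_1 t) = e^(−0.105×6.748) = 0.4924; e^(−k_2 t) = e^(−0.337×6.748) = 0.1029.
D = 11.18 × (0.4924 − 0.1029) + 0.410 × 0.1029 = 4.354 + 0.04219 = 4.396 mg/L.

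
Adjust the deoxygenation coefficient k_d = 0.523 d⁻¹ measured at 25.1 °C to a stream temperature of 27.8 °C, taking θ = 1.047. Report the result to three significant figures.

k_d(T₂) = k_d(T₁) · θ^(T₂−T₁) = 0.523 × 1.047^(27.8−25.1)
= 0.523 × 1.047^2.70 = 0.523 × 1.132 = 0.5920 d⁻¹.

k_d ≈ 0.592 d⁻¹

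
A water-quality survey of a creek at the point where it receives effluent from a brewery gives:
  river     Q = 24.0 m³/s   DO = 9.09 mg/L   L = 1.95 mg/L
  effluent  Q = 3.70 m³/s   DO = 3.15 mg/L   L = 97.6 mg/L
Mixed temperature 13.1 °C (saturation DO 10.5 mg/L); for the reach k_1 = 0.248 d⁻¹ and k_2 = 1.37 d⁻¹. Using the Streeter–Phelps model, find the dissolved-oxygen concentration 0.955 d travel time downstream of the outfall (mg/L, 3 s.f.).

DO ≈ 8.22 mg/L

Mixed DO = (24.0×9.09 + 3.70×3.15)/(24.0+3.70) = 229.8/27.70 = 8.297 mg/L.
Mixed L₀ = (24.0×1.95 + 3.70×97.6)/(27.70) = 407.9/27.70 = 14.73 mg/L.
Initial deficit D₀ = C_s − DO₀ = 10.5 − 8.297 = 2.203 mg/L.
D(0.955) = [0.248×14.73/(1.37−0.248)](e^(−0.248×0.955) − e^(−1.37×0.955)) + 2.203 e^(−1.37×0.955)
= 3.255 × (0.7891 − 0.2703) + 2.203 × 0.2703 = 2.284 mg/L.
DO = 10.5 − 2.284 = 8.216 mg/L.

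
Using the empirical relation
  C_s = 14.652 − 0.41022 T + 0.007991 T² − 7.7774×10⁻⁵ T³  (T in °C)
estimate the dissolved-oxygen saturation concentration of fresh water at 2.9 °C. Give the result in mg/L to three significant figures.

C_s ≈ 13.5 mg/L

C_s = 14.652 − 0.41022×2.9 + 0.007991×2.9² − 7.7774×10⁻⁵×2.9³ = 13.53 mg/L.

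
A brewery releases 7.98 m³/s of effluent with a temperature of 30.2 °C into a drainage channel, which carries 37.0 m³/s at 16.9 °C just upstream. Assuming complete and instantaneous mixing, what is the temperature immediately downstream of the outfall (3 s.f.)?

Flow-weighted mixing: C = (Q_r C_r + Q_w C_w)/(Q_r + Q_w)
= (37.0×16.9 + 7.98×30.2)/(37.0 + 7.98) = 866.3/44.98 = 19.26 °C.

19.3 °C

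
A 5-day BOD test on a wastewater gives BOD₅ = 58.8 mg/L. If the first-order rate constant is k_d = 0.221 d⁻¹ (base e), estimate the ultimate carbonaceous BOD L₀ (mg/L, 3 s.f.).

BOD₅ = L₀(1 − e^(−5k_d)) ⇒ L₀ = BOD₅ / (1 − e^(−5×0.221))
= 58.8 / (1 − 0.3312) = 58.8 / 0.6688 = 87.92 mg/L.

L₀ ≈ 87.9 mg/L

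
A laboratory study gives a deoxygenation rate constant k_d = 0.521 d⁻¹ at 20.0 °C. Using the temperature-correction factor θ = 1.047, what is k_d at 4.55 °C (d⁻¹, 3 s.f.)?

k_d ≈ 0.256 d⁻¹

k_d(T₂) = k_d(T₁) · θ^(T₂−T₁) = 0.521 × 1.047^(4.55−20.0)
= 0.521 × 1.047^-15.4 = 0.521 × 0.4918 = 0.2562 d⁻¹.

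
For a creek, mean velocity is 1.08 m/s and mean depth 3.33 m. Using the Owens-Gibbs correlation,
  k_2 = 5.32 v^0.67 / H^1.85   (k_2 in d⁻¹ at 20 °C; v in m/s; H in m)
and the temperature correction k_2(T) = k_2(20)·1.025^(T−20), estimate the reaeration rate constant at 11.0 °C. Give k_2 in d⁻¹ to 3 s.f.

k_2(20) = 5.32 × 1.08^0.67 / 3.33^1.85 = 5.32 × 1.053 / 9.258 = 0.6050 d⁻¹.
k_2(11.0) = 0.6050 × 1.025^(11.0−20) = 0.6050 × 0.8007 = 0.4845 d⁻¹.

k_2 ≈ 0.484 d⁻¹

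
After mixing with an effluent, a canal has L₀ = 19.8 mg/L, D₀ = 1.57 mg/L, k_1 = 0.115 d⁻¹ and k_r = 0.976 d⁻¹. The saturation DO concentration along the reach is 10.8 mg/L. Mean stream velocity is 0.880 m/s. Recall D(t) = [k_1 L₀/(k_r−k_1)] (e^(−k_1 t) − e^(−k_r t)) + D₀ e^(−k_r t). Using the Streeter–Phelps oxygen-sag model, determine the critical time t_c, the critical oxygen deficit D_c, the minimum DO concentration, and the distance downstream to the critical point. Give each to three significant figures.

t_c ≈ 1.44 d; D_c ≈ 1.98 mg/L; min DO ≈ 8.82 mg/L; x_c ≈ 109 km

t_c = [1/(k_r−k_1)] ln[(k_r/k_1)(1 − D₀(k_r−k_1)/(k_1 L₀))]
= [1/(0.976−0.115)] ln[(0.976/0.115)(1 − 1.57×0.8610/(0.115×19.8))]
= (1/0.8610) ln[8.487 × 0.4063] = 1.161 × ln(3.449) = 1.161 × 1.238 = 1.438 d.
L(t_c) = L₀ e^(−k_1 t_c) = 19.8 × 0.8476 = 16.78 mg/L, and at the critical point k_r D_c = k_1 L, so D_c = (0.115/0.976) × 16.78 = 1.977 mg/L.
Minimum DO = C_s − D_c = 10.8 − 1.977 = 8.823 mg/L.
x_c = v t_c = 0.880 m/s × 1.438 d × 86400 s/d = 109300 m ≈ 109 km.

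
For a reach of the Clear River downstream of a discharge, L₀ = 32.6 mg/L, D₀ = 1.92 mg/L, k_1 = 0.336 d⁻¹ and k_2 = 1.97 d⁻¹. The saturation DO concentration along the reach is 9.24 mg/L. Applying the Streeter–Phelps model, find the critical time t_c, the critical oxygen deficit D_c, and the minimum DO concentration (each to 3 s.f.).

t_c ≈ 0.876 d; D_c ≈ 4.14 mg/L; min DO ≈ 5.10 mg/L

With k_2/k_1 = 5.863 and 1 − D₀(k_2−k_1)/(k_1 L₀) = 0.7136,
t_c = ln(5.863 × 0.7136) / (1.97 − 0.336) = ln(4.184) / 1.634 = 1.431/1.634 = 0.8759 d.
L(t_c) = L₀ e^(−k_1 t_c) = 32.6 × 0.7451 = 24.29 mg/L, and at the critical point k_2 D_c = k_1 L, so D_c = (0.336/1.97) × 24.29 = 4.143 mg/L.
Minimum DO = C_s − D_c = 9.24 − 4.143 = 5.097 mg/L.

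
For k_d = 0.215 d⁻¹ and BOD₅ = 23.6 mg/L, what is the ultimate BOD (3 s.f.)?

BOD₅ = L₀(1 − e^(−5k_d)) ⇒ L₀ = BOD₅ / (1 − e^(−5×0.215))
= 23.6 / (1 − 0.3413) = 23.6 / 0.6587 = 35.83 mg/L.

L₀ ≈ 35.8 mg/L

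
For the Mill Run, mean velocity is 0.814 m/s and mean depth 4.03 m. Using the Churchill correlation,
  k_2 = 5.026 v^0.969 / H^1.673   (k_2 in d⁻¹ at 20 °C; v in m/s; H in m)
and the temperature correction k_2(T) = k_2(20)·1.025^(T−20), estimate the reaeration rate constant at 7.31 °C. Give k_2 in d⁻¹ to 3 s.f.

k_2 ≈ 0.292 d⁻¹

k_2(20) = 5.026 × 0.814^0.969 / 4.03^1.673 = 5.026 × 0.8192 / 10.30 = 0.3999 d⁻¹.
k_2(7.31) = 0.3999 × 1.025^(7.31−20) = 0.3999 × 0.7310 = 0.2923 d⁻¹.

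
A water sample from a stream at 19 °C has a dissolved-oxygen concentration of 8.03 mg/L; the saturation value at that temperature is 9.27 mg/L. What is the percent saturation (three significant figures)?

% saturation = C/C_s × 100 = 8.03/9.27 × 100 = 86.6 %.

86.6 % saturation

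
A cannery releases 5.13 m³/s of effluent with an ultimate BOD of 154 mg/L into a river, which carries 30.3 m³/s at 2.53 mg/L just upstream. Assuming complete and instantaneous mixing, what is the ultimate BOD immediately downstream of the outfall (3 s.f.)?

Flow-weighted mixing: C = (Q_r C_r + Q_w C_w)/(Q_r + Q_w)
= (30.3×2.53 + 5.13×154)/(30.3 + 5.13) = 866.7/35.43 = 24.46 mg/L.

24.5 mg/L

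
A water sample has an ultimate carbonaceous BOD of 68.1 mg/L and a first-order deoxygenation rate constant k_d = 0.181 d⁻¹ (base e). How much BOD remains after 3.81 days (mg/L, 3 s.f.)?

L_t = L₀ e^(−k_d t) = 68.1 × e^(−0.181×3.81) = 68.1 × 0.5018 = 34.17 mg/L.

L ≈ 34.2 mg/L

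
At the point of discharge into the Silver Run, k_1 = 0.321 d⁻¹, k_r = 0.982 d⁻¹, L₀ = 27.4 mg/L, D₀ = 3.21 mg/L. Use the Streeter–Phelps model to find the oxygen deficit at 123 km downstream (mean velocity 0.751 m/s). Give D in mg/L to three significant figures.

Travel time t = x/v = 123 km / (0.751 m/s) = 123000 m / 0.751 m/s = 163800 s = 1.896 d.
k_1 L₀/(k_r−k_1) = 0.321×27.4/(0.982−0.321) = 8.795/0.6610 = 13.31 mg/L.
e^(−k_1 t) = e^(−0.321×1.896) = 0.5442; e^(−k_r t) = e^(−0.982×1.896) = 0.1554.
D = 13.31 × (0.5442 − 0.1554) + 3.21 × 0.1554 = 5.173 + 0.4990 = 5.671 mg/L.

D ≈ 5.67 mg/L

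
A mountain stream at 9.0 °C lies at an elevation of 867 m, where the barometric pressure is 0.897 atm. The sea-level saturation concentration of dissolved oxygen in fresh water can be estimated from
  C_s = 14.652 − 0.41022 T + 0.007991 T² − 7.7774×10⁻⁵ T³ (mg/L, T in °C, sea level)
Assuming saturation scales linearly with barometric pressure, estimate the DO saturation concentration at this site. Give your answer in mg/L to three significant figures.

At sea level: C_s = 14.652 − 0.41022×9.0 + 0.007991×9.0² − 7.7774×10⁻⁵×9.0³ = 11.55 mg/L.
Pressure correction: C_s' = 11.55 × 0.897 = 10.36 mg/L.

C_s ≈ 10.4 mg/L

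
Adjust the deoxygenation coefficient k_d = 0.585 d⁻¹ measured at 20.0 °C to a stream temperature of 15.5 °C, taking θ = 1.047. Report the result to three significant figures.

k_d(T₂) = k_d(T₁) · θ^(T₂−T₁) = 0.585 × 1.047^(15.5−20.0)
= 0.585 × 1.047^-4.50 = 0.585 × 0.8133 = 0.4758 d⁻¹.

k_d ≈ 0.476 d⁻¹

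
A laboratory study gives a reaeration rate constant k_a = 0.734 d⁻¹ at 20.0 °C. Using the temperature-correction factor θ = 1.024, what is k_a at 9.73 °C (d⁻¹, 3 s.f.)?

k_a(T₂) = k_a(T₁) · θ^(T₂−T₁) = 0.734 × 1.024^(9.73−20.0)
= 0.734 × 1.024^-10.3 = 0.734 × 0.7838 = 0.5753 d⁻¹.

k_a ≈ 0.575 d⁻¹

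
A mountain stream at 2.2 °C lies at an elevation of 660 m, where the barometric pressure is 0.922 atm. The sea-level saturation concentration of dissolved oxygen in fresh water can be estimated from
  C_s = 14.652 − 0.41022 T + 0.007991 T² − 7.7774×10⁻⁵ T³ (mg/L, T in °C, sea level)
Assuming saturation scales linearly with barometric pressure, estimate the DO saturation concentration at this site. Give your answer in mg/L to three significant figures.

At sea level: C_s = 14.652 − 0.41022×2.2 + 0.007991×2.2² − 7.7774×10⁻⁵×2.2³ = 13.79 mg/L.
Pressure correction: C_s' = 13.79 × 0.922 = 12.71 mg/L.

C_s ≈ 12.7 mg/L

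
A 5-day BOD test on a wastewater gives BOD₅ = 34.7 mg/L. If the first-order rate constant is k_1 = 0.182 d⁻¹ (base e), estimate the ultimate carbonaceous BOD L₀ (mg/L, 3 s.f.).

L₀ ≈ 58.1 mg/L

BOD₅ = L₀(1 − e^(−5k_1)) ⇒ L₀ = BOD₅ / (1 − e^(−5×0.182))
= 34.7 / (1 − 0.4025) = 34.7 / 0.5975 = 58.08 mg/L.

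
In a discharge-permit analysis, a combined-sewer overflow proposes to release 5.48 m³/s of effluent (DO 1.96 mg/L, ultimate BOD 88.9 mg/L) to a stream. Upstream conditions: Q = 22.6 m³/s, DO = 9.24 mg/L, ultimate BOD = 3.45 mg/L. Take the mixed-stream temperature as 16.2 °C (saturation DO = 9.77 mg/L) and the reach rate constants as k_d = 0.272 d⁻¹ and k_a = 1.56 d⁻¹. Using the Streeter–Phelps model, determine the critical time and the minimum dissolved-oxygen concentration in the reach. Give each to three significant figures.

t_c ≈ 0.879 d; minimum DO ≈ 7.01 mg/L

Mixed DO = (22.6×9.24 + 5.48×1.96)/(22.6+5.48) = 219.6/28.08 = 7.819 mg/L.
Mixed L₀ = (22.6×3.45 + 5.48×88.9)/(28.08) = 565.1/28.08 = 20.13 mg/L.
Initial deficit D₀ = C_s − DO₀ = 9.77 − 7.819 = 1.951 mg/L.
t_c = (1/1.288) ln[(1.56/0.272)(1 − 1.951×1.288/(0.272×20.13))] = 0.7764 × ln(3.103) = 0.8792 d.
D_c = (0.272/1.56) × 20.13 × e^(−0.272×0.8792) = 0.1744 × 20.13 × 0.7873 = 2.763 mg/L.
Minimum DO = 9.77 − 2.763 = 7.007 mg/L.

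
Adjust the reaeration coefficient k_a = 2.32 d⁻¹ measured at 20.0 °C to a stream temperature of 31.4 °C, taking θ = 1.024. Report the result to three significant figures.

k_a ≈ 3.04 d⁻¹

k_a(T₂) = k_a(T₁) · θ^(T₂−T₁) = 2.32 × 1.024^(31.4−20.0)
= 2.32 × 1.024^11.4 = 2.32 × 1.310 = 3.040 d⁻¹.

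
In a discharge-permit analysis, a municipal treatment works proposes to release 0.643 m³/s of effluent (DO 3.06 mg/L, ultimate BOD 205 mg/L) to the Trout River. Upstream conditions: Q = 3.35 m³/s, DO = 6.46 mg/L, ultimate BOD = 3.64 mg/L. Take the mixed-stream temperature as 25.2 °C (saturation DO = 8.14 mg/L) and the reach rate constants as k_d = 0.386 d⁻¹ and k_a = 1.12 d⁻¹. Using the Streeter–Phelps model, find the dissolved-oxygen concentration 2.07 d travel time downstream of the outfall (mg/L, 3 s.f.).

Mixed DO = (3.35×6.46 + 0.643×3.06)/(3.35+0.643) = 23.61/3.993 = 5.912 mg/L.
Mixed L₀ = (3.35×3.64 + 0.643×205)/(3.993) = 144.0/3.993 = 36.07 mg/L.
Initial deficit D₀ = C_s − DO₀ = 8.14 − 5.912 = 2.228 mg/L.
D(2.07) = [0.386×36.07/(1.12−0.386)](e^(−0.386×2.07) − e^(−1.12×2.07)) + 2.228 e^(−1.12×2.07)
= 18.97 × (0.4498 − 0.09843) + 2.228 × 0.09843 = 6.883 mg/L.
DO = 8.14 − 6.883 = 1.257 mg/L.

DO ≈ 1.26 mg/L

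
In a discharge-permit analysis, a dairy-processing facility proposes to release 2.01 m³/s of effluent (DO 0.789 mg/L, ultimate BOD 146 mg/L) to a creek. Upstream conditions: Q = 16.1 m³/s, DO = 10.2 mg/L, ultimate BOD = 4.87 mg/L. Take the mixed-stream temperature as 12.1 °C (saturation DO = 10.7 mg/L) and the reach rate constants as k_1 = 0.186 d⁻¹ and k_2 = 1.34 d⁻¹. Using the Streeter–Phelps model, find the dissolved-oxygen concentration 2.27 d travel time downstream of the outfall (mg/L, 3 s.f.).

DO ≈ 8.61 mg/L

Mixed DO = (16.1×10.2 + 2.01×0.789)/(16.1+2.01) = 165.8/18.11 = 9.155 mg/L.
Mixed L₀ = (16.1×4.87 + 2.01×146)/(18.11) = 371.9/18.11 = 20.53 mg/L.
Initial deficit D₀ = C_s − DO₀ = 10.7 − 9.155 = 1.545 mg/L.
D(2.27) = [0.186×20.53/(1.34−0.186)](e^(−0.186×2.27) − e^(−1.34×2.27)) + 1.545 e^(−1.34×2.27)
= 3.310 × (0.6556 − 0.04775) + 1.545 × 0.04775 = 2.085 mg/L.
DO = 10.7 − 2.085 = 8.615 mg/L.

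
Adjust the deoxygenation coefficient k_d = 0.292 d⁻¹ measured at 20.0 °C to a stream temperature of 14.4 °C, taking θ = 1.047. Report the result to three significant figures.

k_d ≈ 0.226 d⁻¹

k_d(T₂) = k_d(T₁) · θ^(T₂−T₁) = 0.292 × 1.047^(14.4−20.0)
= 0.292 × 1.047^-5.60 = 0.292 × 0.7732 = 0.2258 d⁻¹.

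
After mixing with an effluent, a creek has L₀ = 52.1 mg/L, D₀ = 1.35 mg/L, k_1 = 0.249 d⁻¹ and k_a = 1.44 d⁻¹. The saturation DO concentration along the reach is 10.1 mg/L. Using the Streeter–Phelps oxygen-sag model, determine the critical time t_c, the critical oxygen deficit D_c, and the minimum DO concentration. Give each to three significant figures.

With k_a/k_1 = 5.783 and 1 − D₀(k_a−k_1)/(k_1 L₀) = 0.8761,
t_c = ln(5.783 × 0.8761) / (1.44 − 0.249) = ln(5.066) / 1.191 = 1.623/1.191 = 1.362 d.
L(t_c) = L₀ e^(−k_1 t_c) = 52.1 × 0.7123 = 37.11 mg/L, and at the critical point k_a D_c = k_1 L, so D_c = (0.249/1.44) × 37.11 = 6.417 mg/L.
Minimum DO = C_s − D_c = 10.1 − 6.417 = 3.683 mg/L.

t_c ≈ 1.36 d; D_c ≈ 6.42 mg/L; min DO ≈ 3.68 mg/L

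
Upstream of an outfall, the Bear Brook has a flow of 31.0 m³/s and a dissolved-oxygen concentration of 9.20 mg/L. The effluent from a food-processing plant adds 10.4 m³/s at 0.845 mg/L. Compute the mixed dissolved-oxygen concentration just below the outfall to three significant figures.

Flow-weighted mixing: C = (Q_r C_r + Q_w C_w)/(Q_r + Q_w)
= (31.0×9.20 + 10.4×0.845)/(31.0 + 10.4) = 294.0/41.40 = 7.101 mg/L.

7.10 mg/L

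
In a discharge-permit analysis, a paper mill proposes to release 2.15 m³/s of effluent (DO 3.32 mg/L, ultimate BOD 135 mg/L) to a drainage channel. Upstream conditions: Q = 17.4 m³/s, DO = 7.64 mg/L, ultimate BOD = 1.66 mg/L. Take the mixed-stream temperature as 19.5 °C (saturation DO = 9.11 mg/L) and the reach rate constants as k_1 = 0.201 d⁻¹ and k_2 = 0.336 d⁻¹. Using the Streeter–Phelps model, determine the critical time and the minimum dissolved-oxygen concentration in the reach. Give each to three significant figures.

Mixed DO = (17.4×7.64 + 2.15×3.32)/(17.4+2.15) = 140.1/19.55 = 7.165 mg/L.
Mixed L₀ = (17.4×1.66 + 2.15×135)/(19.55) = 319.1/19.55 = 16.32 mg/L.
Initial deficit D₀ = C_s − DO₀ = 9.11 − 7.165 = 1.945 mg/L.
t_c = (1/0.1350) ln[(0.336/0.201)(1 − 1.945×0.1350/(0.201×16.32))] = 7.407 × ln(1.538) = 3.188 d.
D_c = (0.201/0.336) × 16.32 × e^(−0.201×3.188) = 0.5982 × 16.32 × 0.5269 = 5.145 mg/L.
Minimum DO = 9.11 − 5.145 = 3.965 mg/L.

t_c ≈ 3.19 d; minimum DO ≈ 3.97 mg/L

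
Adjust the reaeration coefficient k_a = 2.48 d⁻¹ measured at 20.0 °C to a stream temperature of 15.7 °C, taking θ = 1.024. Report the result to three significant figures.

k_a ≈ 2.24 d⁻¹

k_a(T₂) = k_a(T₁) · θ^(T₂−T₁) = 2.48 × 1.024^(15.7−20.0)
= 2.48 × 1.024^-4.30 = 2.48 × 0.9030 = 2.240 d⁻¹.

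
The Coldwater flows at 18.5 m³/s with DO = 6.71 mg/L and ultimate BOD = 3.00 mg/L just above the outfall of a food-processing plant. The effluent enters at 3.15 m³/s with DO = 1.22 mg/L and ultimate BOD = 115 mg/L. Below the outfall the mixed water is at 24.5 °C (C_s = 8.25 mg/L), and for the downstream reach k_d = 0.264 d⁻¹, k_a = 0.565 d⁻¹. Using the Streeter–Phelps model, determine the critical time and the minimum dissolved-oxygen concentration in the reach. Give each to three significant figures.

t_c ≈ 2.03 d; minimum DO ≈ 2.98 mg/L

Mixed DO = (18.5×6.71 + 3.15×1.22)/(18.5+3.15) = 128.0/21.65 = 5.911 mg/L.
Mixed L₀ = (18.5×3.00 + 3.15×115)/(21.65) = 417.8/21.65 = 19.30 mg/L.
Initial deficit D₀ = C_s − DO₀ = 8.25 − 5.911 = 2.339 mg/L.
t_c = (1/0.3010) ln[(0.565/0.264)(1 − 2.339×0.3010/(0.264×19.30))] = 3.322 × ln(1.844) = 2.034 d.
D_c = (0.264/0.565) × 19.30 × e^(−0.264×2.034) = 0.4673 × 19.30 × 0.5846 = 5.270 mg/L.
Minimum DO = 8.25 − 5.270 = 2.980 mg/L.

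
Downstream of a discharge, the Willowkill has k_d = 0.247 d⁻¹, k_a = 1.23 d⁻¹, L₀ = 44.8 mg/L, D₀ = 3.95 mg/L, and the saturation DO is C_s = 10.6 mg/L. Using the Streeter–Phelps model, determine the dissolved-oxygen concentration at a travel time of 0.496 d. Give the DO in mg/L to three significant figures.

DO ≈ 4.61 mg/L

k_d L₀/(k_a−k_d) = 0.247×44.8/(1.23−0.247) = 11.07/0.9830 = 11.26 mg/L.
e^(−k_d t) = e^(−0.247×0.4960) = 0.8847; e^(−k_a t) = e^(−1.23×0.4960) = 0.5433.
D = 11.26 × (0.8847 − 0.5433) + 3.95 × 0.5433 = 3.843 + 2.146 = 5.989 mg/L.
DO = C_s − D = 10.6 − 5.989 = 4.611 mg/L.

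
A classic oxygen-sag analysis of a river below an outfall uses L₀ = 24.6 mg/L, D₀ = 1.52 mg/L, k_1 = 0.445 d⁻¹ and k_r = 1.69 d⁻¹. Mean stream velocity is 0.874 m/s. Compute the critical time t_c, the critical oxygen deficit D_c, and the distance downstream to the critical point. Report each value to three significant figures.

t_c = [1/(k_r−k_1)] ln[(k_r/k_1)(1 − D₀(k_r−k_1)/(k_1 L₀))]
= [1/(1.69−0.445)] ln[(1.69/0.445)(1 − 1.52×1.245/(0.445×24.6))]
= (1/1.245) ln[3.798 × 0.8271] = 0.8032 × ln(3.141) = 0.8032 × 1.145 = 0.9194 d.
D_c = (k_1/k_r) L₀ e^(−k_1 t_c) = (0.445/1.69) × 24.6 × e^(−0.445×0.9194) = 0.2633 × 24.6 × 0.6642 = 4.303 mg/L.
x_c = v t_c = 0.874 m/s × 0.9194 d × 86400 s/d = 69430 m ≈ 69.4 km.

t_c ≈ 0.919 d; D_c ≈ 4.30 mg/L; x_c ≈ 69.4 km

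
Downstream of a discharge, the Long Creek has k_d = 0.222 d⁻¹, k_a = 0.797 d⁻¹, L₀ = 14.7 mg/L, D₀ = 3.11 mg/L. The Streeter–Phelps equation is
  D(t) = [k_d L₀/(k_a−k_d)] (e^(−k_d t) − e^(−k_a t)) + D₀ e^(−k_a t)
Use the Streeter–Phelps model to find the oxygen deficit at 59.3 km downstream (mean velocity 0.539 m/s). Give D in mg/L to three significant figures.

Travel time t = x/v = 59.3 km / (0.539 m/s) = 59300 m / 0.539 m/s = 110000 s = 1.273 d.
k_d L₀/(k_a−k_d) = 0.222×14.7/(0.797−0.222) = 3.263/0.5750 = 5.675 mg/L.
e^(−k_d t) = e^(−0.222×1.273) = 0.7538; e^(−k_a t) = e^(−0.797×1.273) = 0.3624.
D = 5.675 × (0.7538 − 0.3624) + 3.11 × 0.3624 = 2.221 + 1.127 = 3.348 mg/L.

D ≈ 3.35 mg/L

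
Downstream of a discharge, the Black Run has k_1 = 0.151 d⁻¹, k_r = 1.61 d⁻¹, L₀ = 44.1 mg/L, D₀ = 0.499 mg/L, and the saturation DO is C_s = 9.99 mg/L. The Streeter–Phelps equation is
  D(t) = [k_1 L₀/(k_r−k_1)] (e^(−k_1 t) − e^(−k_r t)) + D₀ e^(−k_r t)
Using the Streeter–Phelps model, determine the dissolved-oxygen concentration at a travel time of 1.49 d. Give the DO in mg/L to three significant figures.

DO ≈ 6.71 mg/L

k_1 L₀/(k_r−k_1) = 0.151×44.1/(1.61−0.151) = 6.659/1.459 = 4.564 mg/L.
e^(−k_1 t) = e^(−0.151×1.490) = 0.7985; e^(−k_r t) = e^(−1.61×1.490) = 0.09082.
D = 4.564 × (0.7985 − 0.09082) + 0.499 × 0.09082 = 3.230 + 0.04532 = 3.275 mg/L.
DO = C_s − D = 9.99 − 3.275 = 6.715 mg/L.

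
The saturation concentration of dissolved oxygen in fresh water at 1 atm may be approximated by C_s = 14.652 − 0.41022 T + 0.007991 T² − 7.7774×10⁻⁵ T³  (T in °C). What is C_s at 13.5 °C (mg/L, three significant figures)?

C_s = 14.652 − 0.41022×13.5 + 0.007991×13.5² − 7.7774×10⁻⁵×13.5³ = 10.38 mg/L.

C_s ≈ 10.4 mg/L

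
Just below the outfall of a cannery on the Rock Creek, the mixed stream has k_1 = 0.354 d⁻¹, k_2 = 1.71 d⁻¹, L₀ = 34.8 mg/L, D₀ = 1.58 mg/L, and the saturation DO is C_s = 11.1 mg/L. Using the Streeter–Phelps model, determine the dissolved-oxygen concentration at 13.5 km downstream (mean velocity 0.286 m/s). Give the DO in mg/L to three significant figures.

Travel time t = x/v = 13.5 km / (0.286 m/s) = 13500 m / 0.286 m/s = 47200 s = 0.5463 d.
k_1 L₀/(k_2−k_1) = 0.354×34.8/(1.71−0.354) = 12.32/1.356 = 9.085 mg/L.
e^(−k_1 t) = e^(−0.354×0.5463) = 0.8242; e^(−k_2 t) = e^(−1.71×0.5463) = 0.3929.
D = 9.085 × (0.8242 − 0.3929) + 1.58 × 0.3929 = 3.918 + 0.6208 = 4.539 mg/L.
DO = C_s − D = 11.1 − 4.539 = 6.561 mg/L.

DO ≈ 6.56 mg/L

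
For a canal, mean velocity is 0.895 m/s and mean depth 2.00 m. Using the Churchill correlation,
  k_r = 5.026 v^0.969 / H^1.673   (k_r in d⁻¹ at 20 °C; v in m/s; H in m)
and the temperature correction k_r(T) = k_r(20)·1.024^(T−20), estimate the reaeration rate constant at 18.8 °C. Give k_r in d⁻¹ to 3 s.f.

k_r ≈ 1.38 d⁻¹

k_r(20) = 5.026 × 0.895^0.969 / 2.00^1.673 = 5.026 × 0.8981 / 3.189 = 1.416 d⁻¹.
k_r(18.8) = 1.416 × 1.024^(18.8−20) = 1.416 × 0.9719 = 1.376 d⁻¹.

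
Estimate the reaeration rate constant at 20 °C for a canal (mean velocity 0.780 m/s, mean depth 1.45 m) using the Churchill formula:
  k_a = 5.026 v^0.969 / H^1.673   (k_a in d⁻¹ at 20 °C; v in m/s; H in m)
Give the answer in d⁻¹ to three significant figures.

k_a = 5.026 × 0.780^0.969 / 1.45^1.673 = 5.026 × 0.7860 / 1.862 = 2.122 d⁻¹.

k_a ≈ 2.12 d⁻¹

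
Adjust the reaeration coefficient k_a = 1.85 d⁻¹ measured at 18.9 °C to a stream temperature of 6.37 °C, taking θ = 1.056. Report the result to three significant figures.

k_a ≈ 0.935 d⁻¹

k_a(T₂) = k_a(T₁) · θ^(T₂−T₁) = 1.85 × 1.056^(6.37−18.9)
= 1.85 × 1.056^-12.5 = 1.85 × 0.5052 = 0.9347 d⁻¹.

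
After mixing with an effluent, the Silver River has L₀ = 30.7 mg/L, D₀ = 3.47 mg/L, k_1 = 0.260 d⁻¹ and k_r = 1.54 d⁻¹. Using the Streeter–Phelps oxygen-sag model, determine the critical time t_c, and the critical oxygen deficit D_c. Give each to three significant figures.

With k_r/k_1 = 5.923 and 1 − D₀(k_r−k_1)/(k_1 L₀) = 0.4435,
t_c = ln(5.923 × 0.4435) / (1.54 − 0.260) = ln(2.627) / 1.280 = 0.9659/1.280 = 0.7546 d.
L(t_c) = L₀ e^(−k_1 t_c) = 30.7 × 0.8218 = 25.23 mg/L, and at the critical point k_r D_c = k_1 L, so D_c = (0.260/1.54) × 25.23 = 4.260 mg/L.

t_c ≈ 0.755 d; D_c ≈ 4.26 mg/L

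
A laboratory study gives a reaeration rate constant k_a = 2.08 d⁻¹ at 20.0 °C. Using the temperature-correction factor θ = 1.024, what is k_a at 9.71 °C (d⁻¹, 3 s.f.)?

k_a ≈ 1.63 d⁻¹

k_a(T₂) = k_a(T₁) · θ^(T₂−T₁) = 2.08 × 1.024^(9.71−20.0)
= 2.08 × 1.024^-10.3 = 2.08 × 0.7835 = 1.630 d⁻¹.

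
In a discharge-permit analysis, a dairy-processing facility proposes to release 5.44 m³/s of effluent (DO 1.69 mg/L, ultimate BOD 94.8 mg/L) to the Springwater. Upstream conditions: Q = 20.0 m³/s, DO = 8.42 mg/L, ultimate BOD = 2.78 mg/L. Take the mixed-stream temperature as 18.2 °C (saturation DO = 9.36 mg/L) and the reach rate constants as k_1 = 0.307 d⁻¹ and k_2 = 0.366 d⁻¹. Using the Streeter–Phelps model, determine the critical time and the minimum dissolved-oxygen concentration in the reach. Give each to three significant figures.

t_c ≈ 2.63 d; minimum DO ≈ 0.960 mg/L

Mixed DO = (20.0×8.42 + 5.44×1.69)/(20.0+5.44) = 177.6/25.44 = 6.981 mg/L.
Mixed L₀ = (20.0×2.78 + 5.44×94.8)/(25.44) = 571.3/25.44 = 22.46 mg/L.
Initial deficit D₀ = C_s − DO₀ = 9.36 − 6.981 = 2.379 mg/L.
t_c = (1/0.05900) ln[(0.366/0.307)(1 − 2.379×0.05900/(0.307×22.46))] = 16.95 × ln(1.168) = 2.631 d.
D_c = (0.307/0.366) × 22.46 × e^(−0.307×2.631) = 0.8388 × 22.46 × 0.4459 = 8.400 mg/L.
Minimum DO = 9.36 − 8.400 = 0.9604 mg/L.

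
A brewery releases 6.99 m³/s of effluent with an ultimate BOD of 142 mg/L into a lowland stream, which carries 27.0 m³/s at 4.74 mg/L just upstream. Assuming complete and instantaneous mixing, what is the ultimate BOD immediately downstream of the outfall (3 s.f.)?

Flow-weighted mixing: C = (Q_r C_r + Q_w C_w)/(Q_r + Q_w)
= (27.0×4.74 + 6.99×142)/(27.0 + 6.99) = 1121/33.99 = 32.97 mg/L.

33.0 mg/L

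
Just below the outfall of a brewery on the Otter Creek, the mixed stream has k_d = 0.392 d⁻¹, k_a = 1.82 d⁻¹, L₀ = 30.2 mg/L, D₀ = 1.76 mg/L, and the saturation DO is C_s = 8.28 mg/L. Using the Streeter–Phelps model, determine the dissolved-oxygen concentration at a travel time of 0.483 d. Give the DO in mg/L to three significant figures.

DO ≈ 4.13 mg/L

k_d L₀/(k_a−k_d) = 0.392×30.2/(1.82−0.392) = 11.84/1.428 = 8.290 mg/L.
e^(−k_d t) = e^(−0.392×0.4830) = 0.8275; e^(−k_a t) = e^(−1.82×0.4830) = 0.4152.
D = 8.290 × (0.8275 − 0.4152) + 1.76 × 0.4152 = 3.418 + 0.7307 = 4.149 mg/L.
DO = C_s − D = 8.28 − 4.149 = 4.131 mg/L.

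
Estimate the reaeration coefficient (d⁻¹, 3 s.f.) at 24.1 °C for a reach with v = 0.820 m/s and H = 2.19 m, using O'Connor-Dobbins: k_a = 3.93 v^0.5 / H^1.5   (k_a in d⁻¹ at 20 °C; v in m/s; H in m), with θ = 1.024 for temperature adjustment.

k_a(20) = 3.93 × 0.820^0.5 / 2.19^1.5 = 3.93 × 0.9055 / 3.241 = 1.098 d⁻¹.
k_a(24.1) = 1.098 × 1.024^(24.1−20) = 1.098 × 1.102 = 1.210 d⁻¹.

k_a ≈ 1.21 d⁻¹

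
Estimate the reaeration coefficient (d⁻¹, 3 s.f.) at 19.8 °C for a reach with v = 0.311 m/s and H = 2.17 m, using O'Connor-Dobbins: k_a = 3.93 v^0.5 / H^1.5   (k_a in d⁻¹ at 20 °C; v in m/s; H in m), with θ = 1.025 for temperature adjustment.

k_a ≈ 0.682 d⁻¹

k_a(20) = 3.93 × 0.311^0.5 / 2.17^1.5 = 3.93 × 0.5577 / 3.197 = 0.6856 d⁻¹.
k_a(19.8) = 0.6856 × 1.025^(19.8−20) = 0.6856 × 0.9951 = 0.6822 d⁻¹.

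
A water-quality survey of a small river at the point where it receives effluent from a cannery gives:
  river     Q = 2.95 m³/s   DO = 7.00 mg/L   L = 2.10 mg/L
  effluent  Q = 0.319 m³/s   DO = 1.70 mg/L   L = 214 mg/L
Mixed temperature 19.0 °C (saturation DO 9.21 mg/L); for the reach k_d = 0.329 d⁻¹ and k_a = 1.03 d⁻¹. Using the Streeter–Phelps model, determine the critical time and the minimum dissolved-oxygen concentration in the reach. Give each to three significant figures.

Mixed DO = (2.95×7.00 + 0.319×1.70)/(2.95+0.319) = 21.19/3.269 = 6.483 mg/L.
Mixed L₀ = (2.95×2.10 + 0.319×214)/(3.269) = 74.46/3.269 = 22.78 mg/L.
Initial deficit D₀ = C_s − DO₀ = 9.21 − 6.483 = 2.727 mg/L.
t_c = (1/0.7010) ln[(1.03/0.329)(1 − 2.727×0.7010/(0.329×22.78))] = 1.427 × ln(2.332) = 1.208 d.
D_c = (0.329/1.03) × 22.78 × e^(−0.329×1.208) = 0.3194 × 22.78 × 0.6721 = 4.890 mg/L.
Minimum DO = 9.21 − 4.890 = 4.320 mg/L.

t_c ≈ 1.21 d; minimum DO ≈ 4.32 mg/L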